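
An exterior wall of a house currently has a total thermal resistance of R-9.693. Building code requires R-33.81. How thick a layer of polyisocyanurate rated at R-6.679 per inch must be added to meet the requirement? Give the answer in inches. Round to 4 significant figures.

ΔR = 33.81 − 9.693 = 24.117 ft²·°F·h/BTU
L = ΔR / (R/in) = 24.117/6.679 = 3.6109 in

3.611 in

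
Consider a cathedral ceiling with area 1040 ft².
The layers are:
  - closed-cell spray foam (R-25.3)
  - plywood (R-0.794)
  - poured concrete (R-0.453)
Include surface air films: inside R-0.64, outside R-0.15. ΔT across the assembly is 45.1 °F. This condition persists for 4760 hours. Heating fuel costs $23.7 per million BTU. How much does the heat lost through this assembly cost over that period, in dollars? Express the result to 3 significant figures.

194 dollars

R_total = 0.64 + 25.3 + 0.794 + 0.453 + 0.15 = 27.34 ft²·°F·h/BTU
Q = 1040 × 45.1 / 27.34 = 1716 BTU/h
E = 1716 × 4760 = 8167000 BTU
Cost = 8167000/10⁶ × 23.7 = $193.6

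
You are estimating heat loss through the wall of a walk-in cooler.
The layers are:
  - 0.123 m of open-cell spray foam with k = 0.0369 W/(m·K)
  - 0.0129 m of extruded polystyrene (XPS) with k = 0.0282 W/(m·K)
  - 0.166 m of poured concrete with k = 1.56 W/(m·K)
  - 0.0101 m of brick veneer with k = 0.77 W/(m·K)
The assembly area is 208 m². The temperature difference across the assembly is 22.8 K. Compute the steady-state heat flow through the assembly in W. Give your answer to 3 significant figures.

1210 W

0.123/0.0369 = 3.333
0.0129/0.0282 = 0.4574
0.166/1.56 = 0.1064
0.0101/0.77 = 0.01312
R_total = 3.333 + 0.4574 + 0.1064 + 0.01312 = 3.91 m²·K/W
Q = A·ΔT/R = 208 × 22.8 / 3.91 = 1213 W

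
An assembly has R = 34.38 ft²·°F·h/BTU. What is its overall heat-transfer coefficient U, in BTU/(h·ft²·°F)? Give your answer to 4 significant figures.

0.02909 BTU/(h·ft²·°F)

U = 1/R = 1/34.38 = 0.029087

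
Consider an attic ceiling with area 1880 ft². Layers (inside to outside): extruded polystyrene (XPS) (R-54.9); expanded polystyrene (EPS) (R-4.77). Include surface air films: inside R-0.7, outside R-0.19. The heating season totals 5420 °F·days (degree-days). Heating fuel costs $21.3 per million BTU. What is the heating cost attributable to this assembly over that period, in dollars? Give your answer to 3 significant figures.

86.0 dollars

R_total = 0.7 + 54.9 + 4.77 + 0.19 = 60.56 ft²·°F·h/BTU
E = A × HDD × 24 / R = 1880 × 5420 × 24 / 60.56 = 4038000 BTU
Cost = 4038000/10⁶ × 21.3 = $86.01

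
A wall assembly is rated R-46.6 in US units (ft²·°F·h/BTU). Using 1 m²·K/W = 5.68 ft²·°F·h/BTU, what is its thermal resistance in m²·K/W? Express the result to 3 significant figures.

R_SI = 46.6/5.68 = 8.204

8.20 m²·K/W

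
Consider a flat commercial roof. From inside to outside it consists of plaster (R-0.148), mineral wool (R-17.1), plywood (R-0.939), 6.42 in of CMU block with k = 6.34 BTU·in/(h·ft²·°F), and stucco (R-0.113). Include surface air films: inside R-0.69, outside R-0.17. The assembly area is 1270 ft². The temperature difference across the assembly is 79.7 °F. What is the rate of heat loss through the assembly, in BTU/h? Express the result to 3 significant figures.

5020 BTU/h

6.42/6.34 = 1.013
R_total = 0.69 + 0.148 + 17.1 + 0.939 + 1.013 + 0.113 + 0.17 = 20.17 ft²·°F·h/BTU
Q = A·ΔT/R = 1270 × 79.7 / 20.17 = 5018 BTU/h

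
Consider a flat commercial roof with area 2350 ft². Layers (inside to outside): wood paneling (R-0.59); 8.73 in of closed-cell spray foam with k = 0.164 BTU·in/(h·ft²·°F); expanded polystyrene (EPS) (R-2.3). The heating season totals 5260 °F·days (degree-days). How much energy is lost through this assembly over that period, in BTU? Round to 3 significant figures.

8.73/0.164 = 53.23
R_total = 0.59 + 53.23 + 2.3 = 56.12 ft²·°F·h/BTU
E = A × HDD × 24 / R = 2350 × 5260 × 24 / 56.12 = 5286000 BTU

5290000 BTU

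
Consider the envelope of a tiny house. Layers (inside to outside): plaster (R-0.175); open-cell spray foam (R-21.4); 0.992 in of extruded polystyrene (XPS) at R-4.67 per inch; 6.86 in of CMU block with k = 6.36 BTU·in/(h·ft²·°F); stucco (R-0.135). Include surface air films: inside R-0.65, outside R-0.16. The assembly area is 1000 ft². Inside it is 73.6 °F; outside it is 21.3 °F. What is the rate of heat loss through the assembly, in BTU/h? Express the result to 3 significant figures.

1850 BTU/h

0.992 × 4.67 = 4.633
6.86/6.36 = 1.079
R_total = 0.65 + 0.175 + 21.4 + 4.633 + 1.079 + 0.135 + 0.16 = 28.23 ft²·°F·h/BTU
Q = A·ΔT/R = 1000 × (73.6 − 21.3) / 28.23 = 1853 BTU/h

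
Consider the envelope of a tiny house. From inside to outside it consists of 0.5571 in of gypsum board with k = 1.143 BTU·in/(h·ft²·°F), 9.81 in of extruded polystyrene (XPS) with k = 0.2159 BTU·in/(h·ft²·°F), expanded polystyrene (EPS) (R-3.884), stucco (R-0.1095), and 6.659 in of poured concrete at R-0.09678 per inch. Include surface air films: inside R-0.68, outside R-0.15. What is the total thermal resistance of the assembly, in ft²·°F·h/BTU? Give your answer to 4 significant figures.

0.5571/1.143 = 0.4874
9.81/0.2159 = 45.438
6.659 × 0.09678 = 0.64446
R_total = 0.68 + 0.4874 + 45.438 + 3.884 + 0.1095 + 0.64446 + 0.15 = 51.393 ft²·°F·h/BTU

51.39 ft²·°F·h/BTU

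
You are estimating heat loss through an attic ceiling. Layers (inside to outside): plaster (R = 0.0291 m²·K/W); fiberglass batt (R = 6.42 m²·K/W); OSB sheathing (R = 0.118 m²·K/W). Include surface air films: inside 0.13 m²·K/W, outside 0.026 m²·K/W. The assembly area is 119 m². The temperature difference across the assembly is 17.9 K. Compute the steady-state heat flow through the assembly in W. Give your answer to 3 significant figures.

R_total = 0.13 + 0.0291 + 6.42 + 0.118 + 0.026 = 6.723 m²·K/W
Q = A·ΔT/R = 119 × 17.9 / 6.723 = 316.8 W

317 W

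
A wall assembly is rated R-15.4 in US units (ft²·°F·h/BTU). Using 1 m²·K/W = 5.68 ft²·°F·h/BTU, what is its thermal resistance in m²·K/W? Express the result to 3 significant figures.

2.71 m²·K/W

R_SI = 15.4/5.68 = 2.711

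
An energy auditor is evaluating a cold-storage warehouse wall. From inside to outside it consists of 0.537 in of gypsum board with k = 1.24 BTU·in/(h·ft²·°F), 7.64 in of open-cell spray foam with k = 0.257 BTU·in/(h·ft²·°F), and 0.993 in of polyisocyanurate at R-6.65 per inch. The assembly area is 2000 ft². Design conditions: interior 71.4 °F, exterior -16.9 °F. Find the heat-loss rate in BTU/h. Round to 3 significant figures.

0.537/1.24 = 0.4331
7.64/0.257 = 29.73
0.993 × 6.65 = 6.603
R_total = 0.4331 + 29.73 + 6.603 = 36.76 ft²·°F·h/BTU
Q = A·ΔT/R = 2000 × (71.4 − (-16.9)) / 36.76 = 4804 BTU/h

4800 BTU/h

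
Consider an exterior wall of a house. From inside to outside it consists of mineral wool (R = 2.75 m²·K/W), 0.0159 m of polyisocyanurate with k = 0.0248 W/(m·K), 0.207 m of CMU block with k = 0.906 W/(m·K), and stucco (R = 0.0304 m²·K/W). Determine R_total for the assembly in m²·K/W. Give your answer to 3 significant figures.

0.0159/0.0248 = 0.6411
0.207/0.906 = 0.2285
R_total = 2.75 + 0.6411 + 0.2285 + 0.0304 = 3.65 m²·K/W

3.65 m²·K/W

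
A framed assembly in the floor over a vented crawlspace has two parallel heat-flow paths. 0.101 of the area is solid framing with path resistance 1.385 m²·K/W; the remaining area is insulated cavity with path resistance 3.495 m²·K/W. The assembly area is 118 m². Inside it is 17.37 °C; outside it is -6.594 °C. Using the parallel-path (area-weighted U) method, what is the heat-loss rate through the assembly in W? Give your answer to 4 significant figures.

933.6 W

U_eff = 0.899/3.495 + 0.101/1.385 = 0.25722 + 0.072924 = 0.33015
R_eff = 1/U_eff = 3.0289 m²·K/W
Q = 118 × (17.37 − (-6.594)) / 3.0289 = 933.58 W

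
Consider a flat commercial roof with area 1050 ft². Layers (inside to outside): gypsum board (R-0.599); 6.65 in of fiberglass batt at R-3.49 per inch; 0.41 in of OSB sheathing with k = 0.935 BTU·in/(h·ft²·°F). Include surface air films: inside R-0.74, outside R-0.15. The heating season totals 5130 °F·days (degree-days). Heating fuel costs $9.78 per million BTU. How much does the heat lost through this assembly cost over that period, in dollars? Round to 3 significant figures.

50.3 dollars

6.65 × 3.49 = 23.21
0.41/0.935 = 0.4385
R_total = 0.74 + 0.599 + 23.21 + 0.4385 + 0.15 = 25.14 ft²·°F·h/BTU
E = A × HDD × 24 / R = 1050 × 5130 × 24 / 25.14 = 5143000 BTU
Cost = 5143000/10⁶ × 9.78 = $50.3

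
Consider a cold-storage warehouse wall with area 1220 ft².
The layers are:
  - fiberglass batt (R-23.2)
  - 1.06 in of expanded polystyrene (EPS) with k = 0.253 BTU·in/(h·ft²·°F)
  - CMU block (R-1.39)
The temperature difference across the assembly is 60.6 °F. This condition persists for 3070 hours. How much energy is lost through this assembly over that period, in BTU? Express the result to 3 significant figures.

7890000 BTU

1.06/0.253 = 4.19
R_total = 23.2 + 4.19 + 1.39 = 28.78 ft²·°F·h/BTU
Q = 1220 × 60.6 / 28.78 = 2569 BTU/h
E = 2569 × 3070 = 7886000 BTU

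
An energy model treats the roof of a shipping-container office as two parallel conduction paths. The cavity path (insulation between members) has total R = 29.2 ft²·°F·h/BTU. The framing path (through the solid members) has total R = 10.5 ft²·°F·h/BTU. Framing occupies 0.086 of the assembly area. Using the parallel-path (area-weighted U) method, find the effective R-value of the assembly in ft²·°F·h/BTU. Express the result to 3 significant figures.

U_eff = 0.914/29.2 + 0.086/10.5 = 0.0313 + 0.00819 = 0.03949
R_eff = 1/U_eff = 25.32 ft²·°F·h/BTU

25.3 ft²·°F·h/BTU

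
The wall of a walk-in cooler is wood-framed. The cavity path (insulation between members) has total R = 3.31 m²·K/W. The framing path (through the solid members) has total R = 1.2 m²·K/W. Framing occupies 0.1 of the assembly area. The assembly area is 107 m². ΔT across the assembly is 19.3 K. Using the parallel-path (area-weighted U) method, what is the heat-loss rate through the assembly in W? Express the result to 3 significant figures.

U_eff = 0.9/3.31 + 0.1/1.2 = 0.2719 + 0.08333 = 0.3552
R_eff = 1/U_eff = 2.815 m²·K/W
Q = 107 × 19.3 / 2.815 = 733.6 W

734 W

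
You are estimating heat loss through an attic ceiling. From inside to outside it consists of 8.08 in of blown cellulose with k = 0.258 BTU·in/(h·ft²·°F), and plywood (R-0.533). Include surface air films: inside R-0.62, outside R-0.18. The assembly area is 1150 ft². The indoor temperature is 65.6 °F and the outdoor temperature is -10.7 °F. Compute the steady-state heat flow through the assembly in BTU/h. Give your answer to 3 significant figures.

2690 BTU/h

8.08/0.258 = 31.32
R_total = 0.62 + 31.32 + 0.533 + 0.18 = 32.65 ft²·°F·h/BTU
Q = A·ΔT/R = 1150 × (65.6 − (-10.7)) / 32.65 = 2687 BTU/h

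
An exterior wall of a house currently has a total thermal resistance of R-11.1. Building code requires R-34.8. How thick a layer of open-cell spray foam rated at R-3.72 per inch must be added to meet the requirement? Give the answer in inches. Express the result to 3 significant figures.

ΔR = 34.8 − 11.1 = 23.7 ft²·°F·h/BTU
L = ΔR / (R/in) = 23.7/3.72 = 6.371 in

6.37 in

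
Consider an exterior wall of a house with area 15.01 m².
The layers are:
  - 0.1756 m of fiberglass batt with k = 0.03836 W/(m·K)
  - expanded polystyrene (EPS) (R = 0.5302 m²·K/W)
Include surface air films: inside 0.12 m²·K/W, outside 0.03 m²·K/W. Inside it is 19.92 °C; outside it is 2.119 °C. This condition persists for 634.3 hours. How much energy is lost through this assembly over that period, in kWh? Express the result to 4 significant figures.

0.1756/0.03836 = 4.5777
R_total = 0.12 + 4.5777 + 0.5302 + 0.03 = 5.2579 m²·K/W
Q = 15.01 × (19.92 − 2.119) / 5.2579 = 50.818 W
E = 50.818 W × 634.3 h / 1000 = 32.234 kWh

32.23 kWh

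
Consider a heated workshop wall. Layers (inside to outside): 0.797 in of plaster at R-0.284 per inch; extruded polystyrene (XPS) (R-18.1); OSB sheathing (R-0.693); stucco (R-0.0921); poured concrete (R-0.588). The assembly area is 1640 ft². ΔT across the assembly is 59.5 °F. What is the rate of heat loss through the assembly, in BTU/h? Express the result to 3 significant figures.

0.797 × 0.284 = 0.2263
R_total = 0.2263 + 18.1 + 0.693 + 0.0921 + 0.588 = 19.7 ft²·°F·h/BTU
Q = A·ΔT/R = 1640 × 59.5 / 19.7 = 4953 BTU/h

4950 BTU/h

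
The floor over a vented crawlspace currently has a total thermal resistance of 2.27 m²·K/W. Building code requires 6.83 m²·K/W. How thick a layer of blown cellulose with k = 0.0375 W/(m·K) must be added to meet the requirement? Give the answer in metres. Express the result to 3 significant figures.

ΔR = 6.83 − 2.27 = 4.56 m²·K/W
L = ΔR × k = 4.56 × 0.0375 = 0.171 m

0.171 m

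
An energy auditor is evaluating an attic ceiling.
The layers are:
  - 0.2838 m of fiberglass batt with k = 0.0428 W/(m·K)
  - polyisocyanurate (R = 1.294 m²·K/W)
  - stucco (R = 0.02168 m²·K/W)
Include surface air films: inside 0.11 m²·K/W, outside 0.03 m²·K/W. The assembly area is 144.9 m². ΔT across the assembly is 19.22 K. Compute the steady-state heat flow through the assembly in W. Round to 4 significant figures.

0.2838/0.0428 = 6.6308
R_total = 0.11 + 6.6308 + 1.294 + 0.02168 + 0.03 = 8.0865 m²·K/W
Q = A·ΔT/R = 144.9 × 19.22 / 8.0865 = 344.4 W

344.4 W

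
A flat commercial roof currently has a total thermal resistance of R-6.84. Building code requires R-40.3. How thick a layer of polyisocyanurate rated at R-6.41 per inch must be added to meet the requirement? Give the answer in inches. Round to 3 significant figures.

ΔR = 40.3 − 6.84 = 33.46 ft²·°F·h/BTU
L = ΔR / (R/in) = 33.46/6.41 = 5.22 in

5.22 in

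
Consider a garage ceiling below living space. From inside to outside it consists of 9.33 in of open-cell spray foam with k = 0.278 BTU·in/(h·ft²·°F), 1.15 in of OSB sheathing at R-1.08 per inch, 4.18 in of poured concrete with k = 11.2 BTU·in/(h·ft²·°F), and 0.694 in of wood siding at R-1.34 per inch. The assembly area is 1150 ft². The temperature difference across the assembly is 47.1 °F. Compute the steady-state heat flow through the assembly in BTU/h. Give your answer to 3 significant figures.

9.33/0.278 = 33.56
1.15 × 1.08 = 1.242
4.18/11.2 = 0.3732
0.694 × 1.34 = 0.93
R_total = 33.56 + 1.242 + 0.3732 + 0.93 = 36.11 ft²·°F·h/BTU
Q = A·ΔT/R = 1150 × 47.1 / 36.11 = 1500 BTU/h

1500 BTU/h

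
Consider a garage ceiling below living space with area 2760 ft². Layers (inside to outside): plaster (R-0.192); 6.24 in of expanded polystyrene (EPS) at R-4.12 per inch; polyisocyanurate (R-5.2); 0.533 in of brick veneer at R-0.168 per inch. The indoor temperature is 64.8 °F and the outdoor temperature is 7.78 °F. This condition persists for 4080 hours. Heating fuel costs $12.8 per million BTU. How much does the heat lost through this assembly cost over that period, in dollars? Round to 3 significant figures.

6.24 × 4.12 = 25.71
0.533 × 0.168 = 0.08954
R_total = 0.192 + 25.71 + 5.2 + 0.08954 = 31.19 ft²·°F·h/BTU
Q = 2760 × (64.8 − 7.78) / 31.19 = 5046 BTU/h
E = 5046 × 4080 = 20590000 BTU
Cost = 20590000/10⁶ × 12.8 = $263.5

264 dollars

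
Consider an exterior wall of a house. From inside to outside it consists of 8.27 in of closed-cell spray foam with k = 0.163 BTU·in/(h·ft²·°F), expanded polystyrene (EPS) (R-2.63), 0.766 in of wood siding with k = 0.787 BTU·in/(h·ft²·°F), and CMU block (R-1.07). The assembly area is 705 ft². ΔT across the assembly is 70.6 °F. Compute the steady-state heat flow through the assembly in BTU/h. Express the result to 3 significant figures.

8.27/0.163 = 50.74
0.766/0.787 = 0.9733
R_total = 50.74 + 2.63 + 0.9733 + 1.07 = 55.41 ft²·°F·h/BTU
Q = A·ΔT/R = 705 × 70.6 / 55.41 = 898.3 BTU/h

898 BTU/h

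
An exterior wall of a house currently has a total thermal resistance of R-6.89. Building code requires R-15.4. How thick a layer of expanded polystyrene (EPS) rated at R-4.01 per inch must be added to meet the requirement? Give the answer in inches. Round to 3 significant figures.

ΔR = 15.4 − 6.89 = 8.51 ft²·°F·h/BTU
L = ΔR / (R/in) = 8.51/4.01 = 2.122 in

2.12 in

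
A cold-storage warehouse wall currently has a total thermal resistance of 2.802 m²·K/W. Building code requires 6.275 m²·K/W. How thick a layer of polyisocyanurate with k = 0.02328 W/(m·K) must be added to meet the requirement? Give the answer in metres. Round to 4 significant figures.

ΔR = 6.275 − 2.802 = 3.473 m²·K/W
L = ΔR × k = 3.473 × 0.02328 = 0.080851 m

0.08085 m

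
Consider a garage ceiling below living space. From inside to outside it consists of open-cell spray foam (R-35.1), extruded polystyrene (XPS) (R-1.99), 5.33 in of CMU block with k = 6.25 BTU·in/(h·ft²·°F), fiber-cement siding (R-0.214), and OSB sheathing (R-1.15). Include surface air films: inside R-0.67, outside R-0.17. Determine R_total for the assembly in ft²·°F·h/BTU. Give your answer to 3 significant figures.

5.33/6.25 = 0.8528
R_total = 0.67 + 35.1 + 1.99 + 0.8528 + 0.214 + 1.15 + 0.17 = 40.15 ft²·°F·h/BTU

40.1 ft²·°F·h/BTU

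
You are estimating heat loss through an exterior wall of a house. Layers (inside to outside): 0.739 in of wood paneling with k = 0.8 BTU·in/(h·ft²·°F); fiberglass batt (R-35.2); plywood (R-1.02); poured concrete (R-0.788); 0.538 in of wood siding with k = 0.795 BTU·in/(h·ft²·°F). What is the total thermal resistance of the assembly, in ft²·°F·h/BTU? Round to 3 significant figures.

0.739/0.8 = 0.9237
0.538/0.795 = 0.6767
R_total = 0.9237 + 35.2 + 1.02 + 0.788 + 0.6767 = 38.61 ft²·°F·h/BTU

38.6 ft²·°F·h/BTU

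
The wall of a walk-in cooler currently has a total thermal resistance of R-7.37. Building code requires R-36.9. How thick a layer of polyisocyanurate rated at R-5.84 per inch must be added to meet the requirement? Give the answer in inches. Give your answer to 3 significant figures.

5.06 in

ΔR = 36.9 − 7.37 = 29.53 ft²·°F·h/BTU
L = ΔR / (R/in) = 29.53/5.84 = 5.057 in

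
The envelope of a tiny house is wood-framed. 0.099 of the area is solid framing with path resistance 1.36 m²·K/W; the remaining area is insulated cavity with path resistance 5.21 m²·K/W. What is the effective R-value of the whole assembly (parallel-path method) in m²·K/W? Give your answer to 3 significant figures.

U_eff = 0.901/5.21 + 0.099/1.36 = 0.1729 + 0.07279 = 0.2457
R_eff = 1/U_eff = 4.069 m²·K/W

4.07 m²·K/W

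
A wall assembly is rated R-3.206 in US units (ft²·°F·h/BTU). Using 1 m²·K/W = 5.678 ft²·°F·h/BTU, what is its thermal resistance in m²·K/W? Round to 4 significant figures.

R_SI = 3.206/5.678 = 0.56464

0.5646 m²·K/W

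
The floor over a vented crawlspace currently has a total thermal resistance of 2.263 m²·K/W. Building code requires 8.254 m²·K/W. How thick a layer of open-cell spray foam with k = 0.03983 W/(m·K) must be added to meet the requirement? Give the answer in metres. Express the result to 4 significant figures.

ΔR = 8.254 − 2.263 = 5.991 m²·K/W
L = ΔR × k = 5.991 × 0.03983 = 0.23862 m

0.2386 m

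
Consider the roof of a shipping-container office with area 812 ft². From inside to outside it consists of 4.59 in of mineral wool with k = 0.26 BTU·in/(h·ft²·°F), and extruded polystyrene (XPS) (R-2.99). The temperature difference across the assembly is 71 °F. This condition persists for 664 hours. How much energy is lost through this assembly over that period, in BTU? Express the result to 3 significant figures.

1850000 BTU

4.59/0.26 = 17.65
R_total = 17.65 + 2.99 = 20.64 ft²·°F·h/BTU
Q = 812 × 71 / 20.64 = 2793 BTU/h
E = 2793 × 664 = 1854000 BTU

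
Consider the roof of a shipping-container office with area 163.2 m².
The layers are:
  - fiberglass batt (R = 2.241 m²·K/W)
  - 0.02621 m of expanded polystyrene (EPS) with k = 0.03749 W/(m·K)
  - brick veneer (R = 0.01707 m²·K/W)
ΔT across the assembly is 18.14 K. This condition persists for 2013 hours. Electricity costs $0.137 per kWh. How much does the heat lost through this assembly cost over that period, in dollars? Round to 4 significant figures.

276.1 dollars

0.02621/0.03749 = 0.69912
R_total = 2.241 + 0.69912 + 0.01707 = 2.9572 m²·K/W
Q = 163.2 × 18.14 / 2.9572 = 1001.1 W
E = 1001.1 W × 2013 h / 1000 = 2015.2 kWh
Cost = 2015.2 × 0.137 = $276.08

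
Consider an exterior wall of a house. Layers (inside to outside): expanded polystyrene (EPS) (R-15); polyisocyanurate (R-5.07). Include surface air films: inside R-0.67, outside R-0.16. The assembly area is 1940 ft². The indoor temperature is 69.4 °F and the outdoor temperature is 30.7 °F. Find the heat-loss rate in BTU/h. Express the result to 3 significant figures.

R_total = 0.67 + 15 + 5.07 + 0.16 = 20.9 ft²·°F·h/BTU
Q = A·ΔT/R = 1940 × (69.4 − 30.7) / 20.9 = 3592 BTU/h

3590 BTU/h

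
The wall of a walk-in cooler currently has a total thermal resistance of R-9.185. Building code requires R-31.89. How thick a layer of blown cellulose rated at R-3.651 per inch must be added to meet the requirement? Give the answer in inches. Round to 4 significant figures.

ΔR = 31.89 − 9.185 = 22.705 ft²·°F·h/BTU
L = ΔR / (R/in) = 22.705/3.651 = 6.2188 in

6.219 in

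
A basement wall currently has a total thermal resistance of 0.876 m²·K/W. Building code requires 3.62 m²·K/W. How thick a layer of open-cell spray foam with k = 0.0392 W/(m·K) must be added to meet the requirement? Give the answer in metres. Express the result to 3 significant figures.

ΔR = 3.62 − 0.876 = 2.744 m²·K/W
L = ΔR × k = 2.744 × 0.0392 = 0.1076 m

0.108 m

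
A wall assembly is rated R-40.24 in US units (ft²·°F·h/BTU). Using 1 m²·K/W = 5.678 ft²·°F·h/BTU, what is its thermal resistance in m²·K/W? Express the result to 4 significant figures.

R_SI = 40.24/5.678 = 7.087

7.087 m²·K/W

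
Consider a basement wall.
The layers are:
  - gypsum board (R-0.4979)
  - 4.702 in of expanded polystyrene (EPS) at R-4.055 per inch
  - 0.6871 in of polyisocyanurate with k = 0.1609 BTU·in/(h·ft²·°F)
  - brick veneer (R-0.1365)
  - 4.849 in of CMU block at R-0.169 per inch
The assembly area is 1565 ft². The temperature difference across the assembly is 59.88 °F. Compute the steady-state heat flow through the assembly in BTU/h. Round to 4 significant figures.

3780 BTU/h

4.702 × 4.055 = 19.067
0.6871/0.1609 = 4.2704
4.849 × 0.169 = 0.81948
R_total = 0.4979 + 19.067 + 4.2704 + 0.1365 + 0.81948 = 24.791 ft²·°F·h/BTU
Q = A·ΔT/R = 1565 × 59.88 / 24.791 = 3780.1 BTU/h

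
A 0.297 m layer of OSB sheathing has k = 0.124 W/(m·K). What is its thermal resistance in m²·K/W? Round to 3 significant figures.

2.40 m²·K/W

R = L/k = 0.297/0.124 = 2.395 m²·K/W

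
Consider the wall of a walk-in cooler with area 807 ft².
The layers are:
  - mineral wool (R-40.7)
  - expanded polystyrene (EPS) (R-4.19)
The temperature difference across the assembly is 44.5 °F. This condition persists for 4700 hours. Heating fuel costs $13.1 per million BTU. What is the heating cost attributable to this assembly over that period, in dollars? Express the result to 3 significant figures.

R_total = 40.7 + 4.19 = 44.89 ft²·°F·h/BTU
Q = 807 × 44.5 / 44.89 = 800 BTU/h
E = 800 × 4700 = 3760000 BTU
Cost = 3760000/10⁶ × 13.1 = $49.26

49.3 dollars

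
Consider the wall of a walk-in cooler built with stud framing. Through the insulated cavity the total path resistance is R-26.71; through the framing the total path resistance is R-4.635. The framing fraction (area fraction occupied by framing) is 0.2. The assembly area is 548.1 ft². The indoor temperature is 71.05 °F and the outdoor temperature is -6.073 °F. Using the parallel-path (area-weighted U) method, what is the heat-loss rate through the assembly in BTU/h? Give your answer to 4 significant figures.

U_eff = 0.8/26.71 + 0.2/4.635 = 0.029951 + 0.04315 = 0.073101
R_eff = 1/U_eff = 13.68 ft²·°F·h/BTU
Q = 548.1 × (71.05 − (-6.073)) / 13.68 = 3090.1 BTU/h

3090 BTU/h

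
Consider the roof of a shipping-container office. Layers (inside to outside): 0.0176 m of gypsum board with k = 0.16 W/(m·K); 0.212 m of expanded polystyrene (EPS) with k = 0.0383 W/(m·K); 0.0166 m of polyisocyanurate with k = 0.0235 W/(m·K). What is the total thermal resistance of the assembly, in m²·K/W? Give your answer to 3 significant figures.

0.0176/0.16 = 0.11
0.212/0.0383 = 5.535
0.0166/0.0235 = 0.7064
R_total = 0.11 + 5.535 + 0.7064 = 6.352 m²·K/W

6.35 m²·K/W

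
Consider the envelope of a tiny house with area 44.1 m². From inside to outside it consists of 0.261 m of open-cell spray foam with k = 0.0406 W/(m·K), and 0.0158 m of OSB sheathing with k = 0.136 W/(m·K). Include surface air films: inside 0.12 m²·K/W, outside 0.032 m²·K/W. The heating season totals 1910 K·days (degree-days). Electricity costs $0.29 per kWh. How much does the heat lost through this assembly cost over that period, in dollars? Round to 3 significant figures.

87.5 dollars

0.261/0.0406 = 6.429
0.0158/0.136 = 0.1162
R_total = 0.12 + 6.429 + 0.1162 + 0.032 = 6.697 m²·K/W
E = A × HDD × 24 / R / 1000 = 44.1 × 1910 × 24 / 6.697 / 1000 = 301.9 kWh
Cost = 301.9 × 0.29 = $87.54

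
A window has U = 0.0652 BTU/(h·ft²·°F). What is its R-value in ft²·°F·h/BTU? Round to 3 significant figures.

R = 1/U = 1/0.0652 = 15.34

15.3 ft²·°F·h/BTU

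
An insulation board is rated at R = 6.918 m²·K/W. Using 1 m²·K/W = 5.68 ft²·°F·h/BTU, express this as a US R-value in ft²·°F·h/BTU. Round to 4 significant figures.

39.29 ft²·°F·h/BTU

R_US = 6.918 × 5.68 = 39.294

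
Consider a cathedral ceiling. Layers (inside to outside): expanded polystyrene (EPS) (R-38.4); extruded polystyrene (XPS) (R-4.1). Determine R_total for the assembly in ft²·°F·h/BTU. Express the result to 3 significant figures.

R_total = 38.4 + 4.1 = 42.5 ft²·°F·h/BTU

42.5 ft²·°F·h/BTU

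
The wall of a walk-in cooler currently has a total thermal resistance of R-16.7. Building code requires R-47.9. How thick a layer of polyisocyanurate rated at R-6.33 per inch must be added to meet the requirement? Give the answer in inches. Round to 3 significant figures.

4.93 in

ΔR = 47.9 − 16.7 = 31.2 ft²·°F·h/BTU
L = ΔR / (R/in) = 31.2/6.33 = 4.929 in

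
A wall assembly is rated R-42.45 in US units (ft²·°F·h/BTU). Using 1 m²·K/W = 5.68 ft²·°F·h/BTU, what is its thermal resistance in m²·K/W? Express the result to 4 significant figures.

R_SI = 42.45/5.68 = 7.4736

7.474 m²·K/W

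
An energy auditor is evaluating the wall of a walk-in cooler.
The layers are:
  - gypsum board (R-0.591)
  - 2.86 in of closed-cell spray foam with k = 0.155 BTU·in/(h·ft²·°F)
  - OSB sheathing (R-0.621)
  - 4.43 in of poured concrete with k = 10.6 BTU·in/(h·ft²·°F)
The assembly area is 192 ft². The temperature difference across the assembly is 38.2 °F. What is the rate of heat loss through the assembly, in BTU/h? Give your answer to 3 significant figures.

2.86/0.155 = 18.45
4.43/10.6 = 0.4179
R_total = 0.591 + 18.45 + 0.621 + 0.4179 = 20.08 ft²·°F·h/BTU
Q = A·ΔT/R = 192 × 38.2 / 20.08 = 365.2 BTU/h

365 BTU/h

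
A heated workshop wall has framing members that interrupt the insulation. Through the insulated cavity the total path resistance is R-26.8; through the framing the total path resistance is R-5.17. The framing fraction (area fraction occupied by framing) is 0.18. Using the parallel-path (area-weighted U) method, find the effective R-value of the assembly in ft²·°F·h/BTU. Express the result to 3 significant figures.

15.3 ft²·°F·h/BTU

U_eff = 0.82/26.8 + 0.18/5.17 = 0.0306 + 0.03482 = 0.06541
R_eff = 1/U_eff = 15.29 ft²·°F·h/BTU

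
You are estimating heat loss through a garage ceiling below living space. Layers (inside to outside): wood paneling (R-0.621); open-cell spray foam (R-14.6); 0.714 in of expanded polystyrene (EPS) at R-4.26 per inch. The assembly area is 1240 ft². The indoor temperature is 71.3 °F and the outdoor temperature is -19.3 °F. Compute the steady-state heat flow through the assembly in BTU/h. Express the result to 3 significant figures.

6150 BTU/h

0.714 × 4.26 = 3.042
R_total = 0.621 + 14.6 + 3.042 = 18.26 ft²·°F·h/BTU
Q = A·ΔT/R = 1240 × (71.3 − (-19.3)) / 18.26 = 6152 BTU/h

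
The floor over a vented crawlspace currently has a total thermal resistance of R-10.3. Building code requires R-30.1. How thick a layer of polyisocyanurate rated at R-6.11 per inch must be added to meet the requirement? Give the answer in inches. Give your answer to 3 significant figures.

3.24 in

ΔR = 30.1 − 10.3 = 19.8 ft²·°F·h/BTU
L = ΔR / (R/in) = 19.8/6.11 = 3.241 in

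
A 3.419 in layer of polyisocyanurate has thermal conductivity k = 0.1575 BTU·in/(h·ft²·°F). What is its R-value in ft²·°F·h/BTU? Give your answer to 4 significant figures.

21.71 ft²·°F·h/BTU

R = L/k = 3.419/0.1575 = 21.708 ft²·°F·h/BTU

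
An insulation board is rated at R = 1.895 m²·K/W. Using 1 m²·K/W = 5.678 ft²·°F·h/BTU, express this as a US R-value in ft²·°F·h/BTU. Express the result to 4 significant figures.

R_US = 1.895 × 5.678 = 10.76

10.76 ft²·°F·h/BTU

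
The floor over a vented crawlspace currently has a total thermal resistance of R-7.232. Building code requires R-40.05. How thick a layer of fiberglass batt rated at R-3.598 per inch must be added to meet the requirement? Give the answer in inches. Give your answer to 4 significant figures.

9.121 in

ΔR = 40.05 − 7.232 = 32.818 ft²·°F·h/BTU
L = ΔR / (R/in) = 32.818/3.598 = 9.1212 in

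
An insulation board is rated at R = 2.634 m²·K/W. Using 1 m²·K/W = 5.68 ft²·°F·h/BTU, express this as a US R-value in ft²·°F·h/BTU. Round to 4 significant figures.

14.96 ft²·°F·h/BTU

R_US = 2.634 × 5.68 = 14.961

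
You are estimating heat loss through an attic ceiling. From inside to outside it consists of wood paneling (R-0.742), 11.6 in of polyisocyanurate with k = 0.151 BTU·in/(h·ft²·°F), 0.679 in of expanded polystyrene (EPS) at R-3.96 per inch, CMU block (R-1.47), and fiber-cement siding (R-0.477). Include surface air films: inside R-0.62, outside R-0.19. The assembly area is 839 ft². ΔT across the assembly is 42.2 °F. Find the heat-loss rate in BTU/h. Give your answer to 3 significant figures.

11.6/0.151 = 76.82
0.679 × 3.96 = 2.689
R_total = 0.62 + 0.742 + 76.82 + 2.689 + 1.47 + 0.477 + 0.19 = 83.01 ft²·°F·h/BTU
Q = A·ΔT/R = 839 × 42.2 / 83.01 = 426.5 BTU/h

427 BTU/h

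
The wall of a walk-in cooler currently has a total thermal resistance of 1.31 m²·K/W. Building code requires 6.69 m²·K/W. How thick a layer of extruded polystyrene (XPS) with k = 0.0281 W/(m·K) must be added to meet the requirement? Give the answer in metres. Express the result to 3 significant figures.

0.151 m

ΔR = 6.69 − 1.31 = 5.38 m²·K/W
L = ΔR × k = 5.38 × 0.0281 = 0.1512 m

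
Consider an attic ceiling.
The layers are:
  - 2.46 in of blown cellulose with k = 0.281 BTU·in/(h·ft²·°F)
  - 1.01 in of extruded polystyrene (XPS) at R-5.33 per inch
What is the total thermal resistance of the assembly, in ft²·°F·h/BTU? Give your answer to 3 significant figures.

14.1 ft²·°F·h/BTU

2.46/0.281 = 8.754
1.01 × 5.33 = 5.383
R_total = 8.754 + 5.383 = 14.14 ft²·°F·h/BTU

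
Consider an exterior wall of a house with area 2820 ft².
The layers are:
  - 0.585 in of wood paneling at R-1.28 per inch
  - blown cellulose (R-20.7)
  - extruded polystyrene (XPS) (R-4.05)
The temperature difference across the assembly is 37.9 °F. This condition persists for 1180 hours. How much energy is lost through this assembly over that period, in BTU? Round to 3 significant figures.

4950000 BTU

0.585 × 1.28 = 0.7488
R_total = 0.7488 + 20.7 + 4.05 = 25.5 ft²·°F·h/BTU
Q = 2820 × 37.9 / 25.5 = 4191 BTU/h
E = 4191 × 1180 = 4946000 BTU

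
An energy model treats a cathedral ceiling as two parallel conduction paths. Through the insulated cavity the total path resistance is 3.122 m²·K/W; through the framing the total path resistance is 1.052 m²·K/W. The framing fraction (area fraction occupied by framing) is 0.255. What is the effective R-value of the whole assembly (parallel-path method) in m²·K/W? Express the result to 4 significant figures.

2.079 m²·K/W

U_eff = 0.745/3.122 + 0.255/1.052 = 0.23863 + 0.2424 = 0.48102
R_eff = 1/U_eff = 2.0789 m²·K/W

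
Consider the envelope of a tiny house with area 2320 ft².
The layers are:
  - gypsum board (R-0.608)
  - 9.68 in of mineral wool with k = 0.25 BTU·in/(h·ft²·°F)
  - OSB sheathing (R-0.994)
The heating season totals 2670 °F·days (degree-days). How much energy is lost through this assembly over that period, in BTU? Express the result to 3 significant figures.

9.68/0.25 = 38.72
R_total = 0.608 + 38.72 + 0.994 = 40.32 ft²·°F·h/BTU
E = A × HDD × 24 / R = 2320 × 2670 × 24 / 40.32 = 3687000 BTU

3690000 BTU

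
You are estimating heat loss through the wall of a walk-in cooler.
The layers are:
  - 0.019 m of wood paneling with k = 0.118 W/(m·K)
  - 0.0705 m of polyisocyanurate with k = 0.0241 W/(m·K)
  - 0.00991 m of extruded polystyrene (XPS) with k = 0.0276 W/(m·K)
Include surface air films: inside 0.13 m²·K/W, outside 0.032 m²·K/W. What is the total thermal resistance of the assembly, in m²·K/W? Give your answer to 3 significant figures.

3.61 m²·K/W

0.019/0.118 = 0.161
0.0705/0.0241 = 2.925
0.00991/0.0276 = 0.3591
R_total = 0.13 + 0.161 + 2.925 + 0.3591 + 0.032 = 3.607 m²·K/W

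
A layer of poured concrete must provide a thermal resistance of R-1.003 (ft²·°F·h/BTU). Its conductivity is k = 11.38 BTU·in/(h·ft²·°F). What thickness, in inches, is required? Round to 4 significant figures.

L = R × k = 1.003 × 11.38 = 11.414 in

11.41 in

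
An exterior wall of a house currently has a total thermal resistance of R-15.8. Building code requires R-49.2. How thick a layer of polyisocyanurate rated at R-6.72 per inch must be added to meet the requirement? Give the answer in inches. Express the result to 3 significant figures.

ΔR = 49.2 − 15.8 = 33.4 ft²·°F·h/BTU
L = ΔR / (R/in) = 33.4/6.72 = 4.97 in

4.97 in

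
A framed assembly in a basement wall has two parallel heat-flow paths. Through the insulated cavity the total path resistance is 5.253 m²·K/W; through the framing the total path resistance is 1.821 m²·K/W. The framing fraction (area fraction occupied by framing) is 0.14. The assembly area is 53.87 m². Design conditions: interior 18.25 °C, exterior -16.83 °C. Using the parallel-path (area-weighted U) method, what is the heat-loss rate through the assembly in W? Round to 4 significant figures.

U_eff = 0.86/5.253 + 0.14/1.821 = 0.16372 + 0.076881 = 0.2406
R_eff = 1/U_eff = 4.1563 m²·K/W
Q = 53.87 × (18.25 − (-16.83)) / 4.1563 = 454.67 W

454.7 W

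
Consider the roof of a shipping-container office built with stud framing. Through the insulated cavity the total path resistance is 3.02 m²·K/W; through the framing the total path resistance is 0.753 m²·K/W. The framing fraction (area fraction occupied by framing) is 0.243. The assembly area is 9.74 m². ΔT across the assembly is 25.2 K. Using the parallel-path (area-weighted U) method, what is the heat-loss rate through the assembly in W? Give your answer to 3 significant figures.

141 W

U_eff = 0.757/3.02 + 0.243/0.753 = 0.2507 + 0.3227 = 0.5734
R_eff = 1/U_eff = 1.744 m²·K/W
Q = 9.74 × 25.2 / 1.744 = 140.7 W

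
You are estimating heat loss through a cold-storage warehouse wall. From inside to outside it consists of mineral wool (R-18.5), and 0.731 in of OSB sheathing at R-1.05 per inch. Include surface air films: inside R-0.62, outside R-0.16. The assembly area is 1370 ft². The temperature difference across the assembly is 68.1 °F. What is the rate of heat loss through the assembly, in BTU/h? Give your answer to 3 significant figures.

0.731 × 1.05 = 0.7676
R_total = 0.62 + 18.5 + 0.7676 + 0.16 = 20.05 ft²·°F·h/BTU
Q = A·ΔT/R = 1370 × 68.1 / 20.05 = 4654 BTU/h

4650 BTU/h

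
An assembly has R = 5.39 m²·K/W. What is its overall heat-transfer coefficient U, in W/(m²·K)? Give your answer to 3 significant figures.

U = 1/R = 1/5.39 = 0.1855

0.186 W/(m²·K)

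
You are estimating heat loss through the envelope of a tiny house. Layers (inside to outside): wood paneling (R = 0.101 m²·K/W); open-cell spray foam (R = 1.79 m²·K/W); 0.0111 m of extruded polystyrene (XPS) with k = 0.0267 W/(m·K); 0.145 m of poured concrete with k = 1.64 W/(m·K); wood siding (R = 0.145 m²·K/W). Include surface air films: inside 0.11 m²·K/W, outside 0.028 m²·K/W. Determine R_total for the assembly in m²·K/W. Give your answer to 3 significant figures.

2.68 m²·K/W

0.0111/0.0267 = 0.4157
0.145/1.64 = 0.08841
R_total = 0.11 + 0.101 + 1.79 + 0.4157 + 0.08841 + 0.145 + 0.028 = 2.678 m²·K/W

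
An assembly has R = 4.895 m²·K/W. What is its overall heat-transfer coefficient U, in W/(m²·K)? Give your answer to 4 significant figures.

U = 1/R = 1/4.895 = 0.20429

0.2043 W/(m²·K)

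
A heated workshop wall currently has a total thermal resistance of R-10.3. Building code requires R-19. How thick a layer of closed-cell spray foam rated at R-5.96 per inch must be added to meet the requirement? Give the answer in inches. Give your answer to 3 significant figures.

1.46 in

ΔR = 19 − 10.3 = 8.7 ft²·°F·h/BTU
L = ΔR / (R/in) = 8.7/5.96 = 1.46 in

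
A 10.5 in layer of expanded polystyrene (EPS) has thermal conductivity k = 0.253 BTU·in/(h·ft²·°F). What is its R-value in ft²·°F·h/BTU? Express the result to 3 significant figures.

41.5 ft²·°F·h/BTU

R = L/k = 10.5/0.253 = 41.5 ft²·°F·h/BTU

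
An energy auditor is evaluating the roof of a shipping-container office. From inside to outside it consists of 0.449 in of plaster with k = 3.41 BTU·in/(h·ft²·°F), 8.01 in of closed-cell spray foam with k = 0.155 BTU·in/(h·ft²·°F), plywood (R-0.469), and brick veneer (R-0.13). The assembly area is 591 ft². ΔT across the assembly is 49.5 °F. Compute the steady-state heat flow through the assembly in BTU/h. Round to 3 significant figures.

558 BTU/h

0.449/3.41 = 0.1317
8.01/0.155 = 51.68
R_total = 0.1317 + 51.68 + 0.469 + 0.13 = 52.41 ft²·°F·h/BTU
Q = A·ΔT/R = 591 × 49.5 / 52.41 = 558.2 BTU/h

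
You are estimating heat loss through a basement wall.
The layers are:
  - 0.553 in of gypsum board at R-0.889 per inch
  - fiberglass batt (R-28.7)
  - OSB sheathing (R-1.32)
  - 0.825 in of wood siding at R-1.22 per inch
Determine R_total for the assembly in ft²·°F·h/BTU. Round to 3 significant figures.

0.553 × 0.889 = 0.4916
0.825 × 1.22 = 1.006
R_total = 0.4916 + 28.7 + 1.32 + 1.006 = 31.52 ft²·°F·h/BTU

31.5 ft²·°F·h/BTU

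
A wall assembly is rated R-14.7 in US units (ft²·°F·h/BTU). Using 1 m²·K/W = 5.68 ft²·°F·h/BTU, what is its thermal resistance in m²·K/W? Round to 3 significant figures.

R_SI = 14.7/5.68 = 2.588

2.59 m²·K/W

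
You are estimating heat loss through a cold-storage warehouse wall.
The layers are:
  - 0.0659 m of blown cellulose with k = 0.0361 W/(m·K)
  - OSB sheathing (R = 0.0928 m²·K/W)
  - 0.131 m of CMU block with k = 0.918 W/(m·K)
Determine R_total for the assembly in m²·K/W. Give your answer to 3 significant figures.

0.0659/0.0361 = 1.825
0.131/0.918 = 0.1427
R_total = 1.825 + 0.0928 + 0.1427 = 2.061 m²·K/W

2.06 m²·K/W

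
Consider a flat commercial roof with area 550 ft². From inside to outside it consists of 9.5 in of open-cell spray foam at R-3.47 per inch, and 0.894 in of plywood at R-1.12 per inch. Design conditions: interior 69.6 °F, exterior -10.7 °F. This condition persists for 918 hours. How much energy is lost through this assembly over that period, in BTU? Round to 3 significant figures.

9.5 × 3.47 = 32.97
0.894 × 1.12 = 1.001
R_total = 32.97 + 1.001 = 33.97 ft²·°F·h/BTU
Q = 550 × (69.6 − (-10.7)) / 33.97 = 1300 BTU/h
E = 1300 × 918 = 1194000 BTU

1190000 BTU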